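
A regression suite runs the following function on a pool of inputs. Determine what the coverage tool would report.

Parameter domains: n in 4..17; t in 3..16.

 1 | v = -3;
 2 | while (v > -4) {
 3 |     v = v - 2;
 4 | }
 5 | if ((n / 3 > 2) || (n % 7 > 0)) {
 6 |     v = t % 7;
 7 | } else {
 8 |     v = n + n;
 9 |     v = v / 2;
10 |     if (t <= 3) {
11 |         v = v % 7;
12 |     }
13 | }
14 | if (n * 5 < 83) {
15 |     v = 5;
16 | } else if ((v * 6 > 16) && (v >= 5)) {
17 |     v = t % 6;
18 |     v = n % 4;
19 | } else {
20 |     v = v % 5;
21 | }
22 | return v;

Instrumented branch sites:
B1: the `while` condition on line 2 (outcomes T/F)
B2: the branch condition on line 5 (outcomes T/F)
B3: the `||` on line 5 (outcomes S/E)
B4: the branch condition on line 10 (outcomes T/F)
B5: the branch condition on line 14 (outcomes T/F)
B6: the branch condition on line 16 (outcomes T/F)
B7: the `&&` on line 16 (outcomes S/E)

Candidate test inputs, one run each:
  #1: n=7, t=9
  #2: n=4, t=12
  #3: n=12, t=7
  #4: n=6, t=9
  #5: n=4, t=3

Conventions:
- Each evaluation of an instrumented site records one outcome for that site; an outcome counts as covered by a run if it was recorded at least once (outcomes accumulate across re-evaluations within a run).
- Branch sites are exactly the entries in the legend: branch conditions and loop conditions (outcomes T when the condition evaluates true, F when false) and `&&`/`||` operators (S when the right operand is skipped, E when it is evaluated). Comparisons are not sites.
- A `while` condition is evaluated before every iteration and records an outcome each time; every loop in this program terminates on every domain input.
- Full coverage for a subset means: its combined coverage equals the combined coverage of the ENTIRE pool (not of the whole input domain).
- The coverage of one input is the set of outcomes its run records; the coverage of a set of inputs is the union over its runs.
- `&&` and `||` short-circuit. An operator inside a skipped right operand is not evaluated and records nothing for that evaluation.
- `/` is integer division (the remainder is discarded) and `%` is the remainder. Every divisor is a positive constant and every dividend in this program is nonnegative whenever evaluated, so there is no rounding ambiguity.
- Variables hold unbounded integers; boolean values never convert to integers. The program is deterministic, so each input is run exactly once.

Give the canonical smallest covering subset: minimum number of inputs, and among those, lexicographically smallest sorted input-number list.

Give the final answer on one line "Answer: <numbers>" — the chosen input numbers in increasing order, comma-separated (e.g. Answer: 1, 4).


run #1 (n=7, t=9) runs B1->T, B1->F, B3->E, B2->F, B4->F, B5->T; records B1=T, B1=F, B2=F, B3=E, B4=F, B5=T
run #2 (n=4, t=12) runs B1->T, B1->F, B3->E, B2->T, B5->T; records B1=T, B1=F, B2=T, B3=E, B5=T
run #3 (n=12, t=7) runs B1->T, B1->F, B3->S, B2->T, B5->T; records B1=T, B1=F, B2=T, B3=S, B5=T
run #4 (n=6, t=9) runs B1->T, B1->F, B3->E, B2->T, B5->T; records B1=T, B1=F, B2=T, B3=E, B5=T
run #5 (n=4, t=3) runs B1->T, B1->F, B3->E, B2->T, B5->T; records B1=T, B1=F, B2=T, B3=E, B5=T
together the pool reaches 8 outcomes: B1=T, B1=F, B2=T, B2=F, B3=S, B3=E, B4=F, B5=T
every size-1 subset falls short of the 8 outcomes (best: 6/8)
size 2: inputs {1, 3} cover all 8 outcomes, and no lexicographically smaller subset of this size does
Answer: 1, 3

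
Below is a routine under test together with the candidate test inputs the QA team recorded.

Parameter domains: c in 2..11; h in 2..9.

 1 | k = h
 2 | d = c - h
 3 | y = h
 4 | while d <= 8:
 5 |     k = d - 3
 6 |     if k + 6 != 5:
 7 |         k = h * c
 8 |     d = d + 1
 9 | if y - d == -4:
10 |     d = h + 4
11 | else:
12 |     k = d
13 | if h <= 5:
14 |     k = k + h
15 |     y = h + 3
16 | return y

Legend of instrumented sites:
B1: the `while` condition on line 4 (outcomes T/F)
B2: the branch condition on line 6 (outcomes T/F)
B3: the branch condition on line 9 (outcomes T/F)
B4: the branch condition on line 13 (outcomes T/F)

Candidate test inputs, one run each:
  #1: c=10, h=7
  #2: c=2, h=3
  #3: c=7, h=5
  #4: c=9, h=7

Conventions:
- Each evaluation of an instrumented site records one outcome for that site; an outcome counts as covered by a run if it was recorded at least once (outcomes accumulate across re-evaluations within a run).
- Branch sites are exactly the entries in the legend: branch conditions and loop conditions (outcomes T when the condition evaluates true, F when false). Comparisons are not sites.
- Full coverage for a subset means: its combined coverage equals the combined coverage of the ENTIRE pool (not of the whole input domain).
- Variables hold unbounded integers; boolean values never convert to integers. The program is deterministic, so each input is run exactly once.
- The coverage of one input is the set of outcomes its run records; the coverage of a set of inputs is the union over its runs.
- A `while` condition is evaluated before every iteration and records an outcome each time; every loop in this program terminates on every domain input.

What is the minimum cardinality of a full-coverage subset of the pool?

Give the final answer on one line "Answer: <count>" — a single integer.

#1 (c=10, h=7) -> B1->T, B2->T, B1->T, B2->T, B1->T, B2->T, B1->T, B2->T, B1->T, B2->T, B1->T, B2->T, B1->F, B3->F, ...; covered: B1=T, B1=F, B2=T, B3=F, B4=F
#2 (c=2, h=3) -> B1->T, B2->T, B1->T, B2->T, B1->T, B2->T, B1->T, B2->F, B1->T, B2->T, B1->T, B2->T, B1->T, B2->T, ...; covered: B1=T, B1=F, B2=T, B2=F, B3=F, B4=T
#3 (c=7, h=5) -> B1->T, B2->F, B1->T, B2->T, B1->T, B2->T, B1->T, B2->T, B1->T, B2->T, B1->T, B2->T, B1->T, B2->T, ...; covered: B1=T, B1=F, B2=T, B2=F, B3=T, B4=T
#4 (c=9, h=7) -> B1->T, B2->F, B1->T, B2->T, B1->T, B2->T, B1->T, B2->T, B1->T, B2->T, B1->T, B2->T, B1->T, B2->T, ...; covered: B1=T, B1=F, B2=T, B2=F, B3=F, B4=F
pool-wide coverage (8 outcomes): B1=T, B1=F, B2=T, B2=F, B3=T, B3=F, B4=T, B4=F
every size-1 subset falls short of the 8 outcomes (best: 6/8)
the canonical winner is {1, 3}: size 2, full 8-outcome coverage, earliest index list among size-2 covers

Answer: 2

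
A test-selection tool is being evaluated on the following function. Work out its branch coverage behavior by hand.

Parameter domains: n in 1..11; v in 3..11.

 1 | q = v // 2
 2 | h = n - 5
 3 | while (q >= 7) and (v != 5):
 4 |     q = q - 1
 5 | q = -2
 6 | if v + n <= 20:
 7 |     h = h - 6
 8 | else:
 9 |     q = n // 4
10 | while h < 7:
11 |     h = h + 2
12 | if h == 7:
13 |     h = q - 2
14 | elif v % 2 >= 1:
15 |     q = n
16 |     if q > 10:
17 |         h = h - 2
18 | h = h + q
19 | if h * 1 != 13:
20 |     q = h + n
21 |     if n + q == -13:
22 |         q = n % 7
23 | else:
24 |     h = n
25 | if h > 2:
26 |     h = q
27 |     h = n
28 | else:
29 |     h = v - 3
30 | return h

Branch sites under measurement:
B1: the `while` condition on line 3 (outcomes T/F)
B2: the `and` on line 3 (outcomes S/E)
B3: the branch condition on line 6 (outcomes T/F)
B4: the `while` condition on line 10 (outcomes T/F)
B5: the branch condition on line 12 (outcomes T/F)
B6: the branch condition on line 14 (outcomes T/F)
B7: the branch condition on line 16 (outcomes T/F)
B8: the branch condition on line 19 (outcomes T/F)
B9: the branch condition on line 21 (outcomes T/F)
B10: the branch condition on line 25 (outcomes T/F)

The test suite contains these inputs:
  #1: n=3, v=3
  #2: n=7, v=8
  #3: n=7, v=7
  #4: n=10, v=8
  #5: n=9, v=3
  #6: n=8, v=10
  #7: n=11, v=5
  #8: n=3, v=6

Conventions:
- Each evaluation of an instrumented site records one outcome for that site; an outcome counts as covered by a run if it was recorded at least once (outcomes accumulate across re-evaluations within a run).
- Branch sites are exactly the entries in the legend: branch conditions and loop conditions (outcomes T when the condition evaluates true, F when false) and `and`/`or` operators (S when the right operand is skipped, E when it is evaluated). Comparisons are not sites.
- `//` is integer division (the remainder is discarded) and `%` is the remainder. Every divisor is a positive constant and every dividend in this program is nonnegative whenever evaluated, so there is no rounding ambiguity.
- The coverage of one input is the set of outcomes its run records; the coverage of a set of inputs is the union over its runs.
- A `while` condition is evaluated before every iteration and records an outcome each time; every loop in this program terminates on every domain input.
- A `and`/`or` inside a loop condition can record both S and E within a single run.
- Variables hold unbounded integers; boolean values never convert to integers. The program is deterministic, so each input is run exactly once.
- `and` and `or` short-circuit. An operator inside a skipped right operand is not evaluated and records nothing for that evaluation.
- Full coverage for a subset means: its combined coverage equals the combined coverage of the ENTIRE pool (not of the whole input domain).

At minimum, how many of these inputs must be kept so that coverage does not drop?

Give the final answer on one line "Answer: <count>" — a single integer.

input #1 (n=3, v=3): events B2->S, B1->F, B3->T, B4->T, B4->T, B4->T, B4->T, B4->T, B4->T, B4->T, B4->T, B4->F, B5->F, B6->T, ...; covers B1=F, B2=S, B3=T, B4=T, B4=F, B5=F, B6=T, B7=F, B8=T, B9=F, B10=T
input #2 (n=7, v=8): events B2->S, B1->F, B3->T, B4->T, B4->T, B4->T, B4->T, B4->T, B4->T, B4->F, B5->F, B6->F, B8->T, B9->F, ...; covers B1=F, B2=S, B3=T, B4=T, B4=F, B5=F, B6=F, B8=T, B9=F, B10=T
input #3 (n=7, v=7): events B2->S, B1->F, B3->T, B4->T, B4->T, B4->T, B4->T, B4->T, B4->T, B4->F, B5->F, B6->T, B7->F, B8->T, ...; covers B1=F, B2=S, B3=T, B4=T, B4=F, B5=F, B6=T, B7=F, B8=T, B9=F, B10=T
input #4 (n=10, v=8): events B2->S, B1->F, B3->T, B4->T, B4->T, B4->T, B4->T, B4->F, B5->T, B8->T, B9->F, B10->F; covers B1=F, B2=S, B3=T, B4=T, B4=F, B5=T, B8=T, B9=F, B10=F
input #5 (n=9, v=3): events B2->S, B1->F, B3->T, B4->T, B4->T, B4->T, B4->T, B4->T, B4->F, B5->F, B6->T, B7->F, B8->T, B9->F, ...; covers B1=F, B2=S, B3=T, B4=T, B4=F, B5=F, B6=T, B7=F, B8=T, B9=F, B10=T
input #6 (n=8, v=10): events B2->S, B1->F, B3->T, B4->T, B4->T, B4->T, B4->T, B4->T, B4->F, B5->T, B8->T, B9->F, B10->F; covers B1=F, B2=S, B3=T, B4=T, B4=F, B5=T, B8=T, B9=F, B10=F
input #7 (n=11, v=5): events B2->S, B1->F, B3->T, B4->T, B4->T, B4->T, B4->T, B4->F, B5->F, B6->T, B7->T, B8->T, B9->F, B10->T; covers B1=F, B2=S, B3=T, B4=T, B4=F, B5=F, B6=T, B7=T, B8=T, B9=F, B10=T
input #8 (n=3, v=6): events B2->S, B1->F, B3->T, B4->T, B4->T, B4->T, B4->T, B4->T, B4->T, B4->T, B4->T, B4->F, B5->F, B6->F, ...; covers B1=F, B2=S, B3=T, B4=T, B4=F, B5=F, B6=F, B8=T, B9=F, B10=T
together the pool reaches 15 outcomes: B1=F, B2=S, B3=T, B4=T, B4=F, B5=T, B5=F, B6=T, B6=F, B7=T, B7=F, B8=T, B9=F, B10=T, B10=F
checked all size-1 subsets: none covers 15 outcomes (max 11/15)
checked all size-2 subsets: none covers 15 outcomes (max 13/15)
checked all size-3 subsets: none covers 15 outcomes (max 14/15)
size 4: inputs {1, 2, 4, 7} cover all 15 outcomes, and no lexicographically smaller subset of this size does

Answer: 4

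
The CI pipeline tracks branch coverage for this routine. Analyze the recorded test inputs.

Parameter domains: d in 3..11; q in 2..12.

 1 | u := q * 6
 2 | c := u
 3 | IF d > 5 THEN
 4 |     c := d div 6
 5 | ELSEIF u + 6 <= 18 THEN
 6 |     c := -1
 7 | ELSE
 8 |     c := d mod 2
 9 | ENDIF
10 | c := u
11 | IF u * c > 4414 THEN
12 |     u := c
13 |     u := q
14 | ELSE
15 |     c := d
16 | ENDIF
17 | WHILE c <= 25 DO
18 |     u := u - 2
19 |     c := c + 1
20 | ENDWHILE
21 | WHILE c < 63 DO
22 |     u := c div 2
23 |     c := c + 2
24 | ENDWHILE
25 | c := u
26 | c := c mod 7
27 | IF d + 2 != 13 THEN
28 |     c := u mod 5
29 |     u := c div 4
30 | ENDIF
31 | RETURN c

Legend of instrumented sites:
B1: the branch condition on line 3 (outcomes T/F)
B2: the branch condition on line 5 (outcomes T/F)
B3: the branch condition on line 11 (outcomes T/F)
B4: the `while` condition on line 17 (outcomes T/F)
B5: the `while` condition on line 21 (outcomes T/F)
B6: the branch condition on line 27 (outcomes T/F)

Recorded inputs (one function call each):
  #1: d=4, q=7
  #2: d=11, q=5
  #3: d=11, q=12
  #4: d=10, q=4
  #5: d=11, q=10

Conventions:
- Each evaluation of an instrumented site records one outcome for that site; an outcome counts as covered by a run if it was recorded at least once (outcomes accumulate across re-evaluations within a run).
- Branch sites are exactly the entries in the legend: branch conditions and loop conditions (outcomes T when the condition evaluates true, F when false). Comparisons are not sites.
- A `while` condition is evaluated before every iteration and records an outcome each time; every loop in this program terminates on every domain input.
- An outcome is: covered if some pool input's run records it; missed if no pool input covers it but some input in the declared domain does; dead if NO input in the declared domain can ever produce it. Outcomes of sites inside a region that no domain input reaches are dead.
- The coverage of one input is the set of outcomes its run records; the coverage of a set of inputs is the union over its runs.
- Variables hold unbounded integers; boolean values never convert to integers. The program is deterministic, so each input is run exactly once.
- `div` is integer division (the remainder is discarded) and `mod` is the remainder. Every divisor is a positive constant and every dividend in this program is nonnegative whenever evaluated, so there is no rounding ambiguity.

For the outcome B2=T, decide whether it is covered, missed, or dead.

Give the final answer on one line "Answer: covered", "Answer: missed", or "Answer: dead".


no pool input records B2=T
but domain input (d=3, q=2) does record it -> reachable, so missed
Answer: missed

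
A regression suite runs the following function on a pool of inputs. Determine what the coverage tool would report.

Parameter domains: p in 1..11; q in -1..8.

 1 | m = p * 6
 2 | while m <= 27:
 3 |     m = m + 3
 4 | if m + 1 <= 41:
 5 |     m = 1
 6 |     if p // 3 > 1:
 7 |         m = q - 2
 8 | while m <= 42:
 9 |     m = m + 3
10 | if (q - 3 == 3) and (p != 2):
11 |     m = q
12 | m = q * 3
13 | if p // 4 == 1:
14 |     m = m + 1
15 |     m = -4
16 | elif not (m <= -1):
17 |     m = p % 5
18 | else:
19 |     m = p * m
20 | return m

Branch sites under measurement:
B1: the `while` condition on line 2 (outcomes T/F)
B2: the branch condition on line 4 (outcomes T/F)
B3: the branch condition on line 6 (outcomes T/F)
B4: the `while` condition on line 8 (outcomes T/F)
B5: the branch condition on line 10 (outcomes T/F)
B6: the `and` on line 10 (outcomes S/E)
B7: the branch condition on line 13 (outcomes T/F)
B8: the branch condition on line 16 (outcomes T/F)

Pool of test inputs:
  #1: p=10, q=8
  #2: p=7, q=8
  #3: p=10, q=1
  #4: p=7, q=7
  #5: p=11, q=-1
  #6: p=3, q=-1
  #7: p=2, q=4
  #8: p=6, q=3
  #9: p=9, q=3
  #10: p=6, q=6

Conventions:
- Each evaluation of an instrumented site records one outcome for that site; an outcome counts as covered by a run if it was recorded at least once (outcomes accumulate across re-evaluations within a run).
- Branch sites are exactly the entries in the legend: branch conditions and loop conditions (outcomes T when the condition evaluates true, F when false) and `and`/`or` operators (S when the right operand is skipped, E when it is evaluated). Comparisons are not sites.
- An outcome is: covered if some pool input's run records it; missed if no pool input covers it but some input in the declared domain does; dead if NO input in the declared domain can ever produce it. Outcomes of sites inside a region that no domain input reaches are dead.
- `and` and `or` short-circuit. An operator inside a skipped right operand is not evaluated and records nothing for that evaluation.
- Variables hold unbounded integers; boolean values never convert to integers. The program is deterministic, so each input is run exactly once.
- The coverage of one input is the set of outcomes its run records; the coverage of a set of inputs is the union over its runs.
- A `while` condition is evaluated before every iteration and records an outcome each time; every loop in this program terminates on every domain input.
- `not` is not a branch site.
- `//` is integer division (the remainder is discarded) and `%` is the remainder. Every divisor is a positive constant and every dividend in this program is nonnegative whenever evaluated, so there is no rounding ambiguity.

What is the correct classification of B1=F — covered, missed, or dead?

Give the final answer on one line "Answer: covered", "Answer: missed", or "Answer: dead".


B1=F is recorded by pool input(s) 1, 2, 3, 4, 5, 6, 7, 8, 9, 10 -> covered
Answer: covered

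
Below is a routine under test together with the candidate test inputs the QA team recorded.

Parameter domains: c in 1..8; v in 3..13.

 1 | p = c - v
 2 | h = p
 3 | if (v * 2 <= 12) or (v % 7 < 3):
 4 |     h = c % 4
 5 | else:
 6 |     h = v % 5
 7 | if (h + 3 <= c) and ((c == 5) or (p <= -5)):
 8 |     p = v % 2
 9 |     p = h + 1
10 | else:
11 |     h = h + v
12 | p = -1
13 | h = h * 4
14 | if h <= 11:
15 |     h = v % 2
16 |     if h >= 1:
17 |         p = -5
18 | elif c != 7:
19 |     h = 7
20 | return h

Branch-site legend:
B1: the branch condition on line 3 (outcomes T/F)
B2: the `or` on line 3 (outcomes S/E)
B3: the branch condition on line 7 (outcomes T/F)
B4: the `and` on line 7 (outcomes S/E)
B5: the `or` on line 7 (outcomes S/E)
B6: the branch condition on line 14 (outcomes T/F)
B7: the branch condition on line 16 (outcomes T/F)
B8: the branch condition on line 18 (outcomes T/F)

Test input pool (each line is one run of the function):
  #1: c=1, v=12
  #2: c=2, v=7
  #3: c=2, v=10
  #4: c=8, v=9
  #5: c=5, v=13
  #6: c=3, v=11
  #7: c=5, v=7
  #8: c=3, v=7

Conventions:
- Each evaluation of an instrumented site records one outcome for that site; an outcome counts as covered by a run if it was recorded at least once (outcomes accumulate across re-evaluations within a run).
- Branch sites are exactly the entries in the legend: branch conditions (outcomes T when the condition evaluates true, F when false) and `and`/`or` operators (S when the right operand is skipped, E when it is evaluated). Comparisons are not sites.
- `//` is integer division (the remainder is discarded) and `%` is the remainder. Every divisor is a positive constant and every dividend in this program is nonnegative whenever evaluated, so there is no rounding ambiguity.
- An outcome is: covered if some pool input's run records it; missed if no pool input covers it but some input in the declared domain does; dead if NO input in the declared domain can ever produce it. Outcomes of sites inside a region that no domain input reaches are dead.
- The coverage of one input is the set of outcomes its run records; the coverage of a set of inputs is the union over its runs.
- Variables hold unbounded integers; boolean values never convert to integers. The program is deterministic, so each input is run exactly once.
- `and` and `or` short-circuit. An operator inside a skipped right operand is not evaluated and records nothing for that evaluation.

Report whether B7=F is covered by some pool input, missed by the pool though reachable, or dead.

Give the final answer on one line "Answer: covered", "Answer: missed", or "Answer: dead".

no pool input records B7=F
but domain input (c=3, v=10) does record it -> reachable, so missed

Answer: missed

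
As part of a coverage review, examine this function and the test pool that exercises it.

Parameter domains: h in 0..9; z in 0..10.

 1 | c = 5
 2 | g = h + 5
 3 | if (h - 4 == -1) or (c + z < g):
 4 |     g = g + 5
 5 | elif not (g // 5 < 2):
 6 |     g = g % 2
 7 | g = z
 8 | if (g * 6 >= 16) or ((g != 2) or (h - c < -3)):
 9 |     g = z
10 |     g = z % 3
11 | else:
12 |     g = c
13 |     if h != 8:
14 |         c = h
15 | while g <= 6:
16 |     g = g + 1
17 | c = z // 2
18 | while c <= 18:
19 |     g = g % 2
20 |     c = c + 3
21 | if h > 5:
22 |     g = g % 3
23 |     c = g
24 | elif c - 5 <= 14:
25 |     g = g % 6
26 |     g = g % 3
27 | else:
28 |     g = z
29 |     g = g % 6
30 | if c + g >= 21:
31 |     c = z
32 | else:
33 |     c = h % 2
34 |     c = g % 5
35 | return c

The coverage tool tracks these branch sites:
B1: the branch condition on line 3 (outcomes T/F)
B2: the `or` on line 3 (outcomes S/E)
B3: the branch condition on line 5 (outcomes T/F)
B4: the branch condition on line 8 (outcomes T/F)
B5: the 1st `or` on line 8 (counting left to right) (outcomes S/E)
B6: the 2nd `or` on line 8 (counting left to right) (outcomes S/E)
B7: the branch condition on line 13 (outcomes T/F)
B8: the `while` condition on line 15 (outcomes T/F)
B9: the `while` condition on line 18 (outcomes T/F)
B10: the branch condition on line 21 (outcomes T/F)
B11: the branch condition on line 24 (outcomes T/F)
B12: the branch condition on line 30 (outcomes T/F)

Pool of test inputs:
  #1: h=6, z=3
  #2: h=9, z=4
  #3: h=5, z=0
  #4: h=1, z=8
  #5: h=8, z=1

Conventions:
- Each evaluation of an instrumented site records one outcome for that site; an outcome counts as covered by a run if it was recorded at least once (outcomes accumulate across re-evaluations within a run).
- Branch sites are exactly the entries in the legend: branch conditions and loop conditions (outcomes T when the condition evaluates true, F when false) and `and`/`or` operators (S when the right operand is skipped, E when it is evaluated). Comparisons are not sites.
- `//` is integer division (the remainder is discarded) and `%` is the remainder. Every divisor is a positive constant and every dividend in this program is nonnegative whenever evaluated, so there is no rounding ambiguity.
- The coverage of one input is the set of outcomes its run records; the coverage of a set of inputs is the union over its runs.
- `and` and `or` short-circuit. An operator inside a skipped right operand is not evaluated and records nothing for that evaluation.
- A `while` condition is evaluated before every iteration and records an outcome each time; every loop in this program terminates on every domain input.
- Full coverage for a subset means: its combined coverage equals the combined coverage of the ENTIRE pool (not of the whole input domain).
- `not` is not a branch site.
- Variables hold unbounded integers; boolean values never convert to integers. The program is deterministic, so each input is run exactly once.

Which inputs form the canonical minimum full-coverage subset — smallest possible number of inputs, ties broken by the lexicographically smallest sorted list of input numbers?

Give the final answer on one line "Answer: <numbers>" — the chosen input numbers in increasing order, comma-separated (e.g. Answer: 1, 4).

run #1 (h=6, z=3) runs B2->E, B1->T, B5->S, B4->T, B8->T, B8->T, B8->T, B8->T, B8->T, B8->T, B8->T, B8->F, B9->T, B9->T, ...; records B1=T, B2=E, B4=T, B5=S, B8=T, B8=F, B9=T, B9=F, B10=T, B12=F
run #2 (h=9, z=4) runs B2->E, B1->T, B5->S, B4->T, B8->T, B8->T, B8->T, B8->T, B8->T, B8->T, B8->F, B9->T, B9->T, B9->T, ...; records B1=T, B2=E, B4=T, B5=S, B8=T, B8=F, B9=T, B9=F, B10=T, B12=F
run #3 (h=5, z=0) runs B2->E, B1->T, B5->E, B6->S, B4->T, B8->T, B8->T, B8->T, B8->T, B8->T, B8->T, B8->T, B8->F, B9->T, ...; records B1=T, B2=E, B4=T, B5=E, B6=S, B8=T, B8=F, B9=T, B9=F, B10=F, B11=F, B12=T
run #4 (h=1, z=8) runs B2->E, B1->F, B3->F, B5->S, B4->T, B8->T, B8->T, B8->T, B8->T, B8->T, B8->F, B9->T, B9->T, B9->T, ...; records B1=F, B2=E, B3=F, B4=T, B5=S, B8=T, B8=F, B9=T, B9=F, B10=F, B11=T, B12=F
run #5 (h=8, z=1) runs B2->E, B1->T, B5->E, B6->S, B4->T, B8->T, B8->T, B8->T, B8->T, B8->T, B8->T, B8->F, B9->T, B9->T, ...; records B1=T, B2=E, B4=T, B5=E, B6=S, B8=T, B8=F, B9=T, B9=F, B10=T, B12=F
union over all inputs: B1=T, B1=F, B2=E, B3=F, B4=T, B5=S, B5=E, B6=S, B8=T, B8=F, B9=T, B9=F, B10=T, B10=F, B11=T, B11=F, B12=T, B12=F (18 outcomes)
no size-1 subset reaches all 18 outcomes (best union: 12/18)
no size-2 subset reaches all 18 outcomes (best union: 17/18)
inputs {1, 3, 4} (size 3) cover everything; no size-3 subset with a lexicographically smaller index list covers all 18

Answer: 1, 3, 4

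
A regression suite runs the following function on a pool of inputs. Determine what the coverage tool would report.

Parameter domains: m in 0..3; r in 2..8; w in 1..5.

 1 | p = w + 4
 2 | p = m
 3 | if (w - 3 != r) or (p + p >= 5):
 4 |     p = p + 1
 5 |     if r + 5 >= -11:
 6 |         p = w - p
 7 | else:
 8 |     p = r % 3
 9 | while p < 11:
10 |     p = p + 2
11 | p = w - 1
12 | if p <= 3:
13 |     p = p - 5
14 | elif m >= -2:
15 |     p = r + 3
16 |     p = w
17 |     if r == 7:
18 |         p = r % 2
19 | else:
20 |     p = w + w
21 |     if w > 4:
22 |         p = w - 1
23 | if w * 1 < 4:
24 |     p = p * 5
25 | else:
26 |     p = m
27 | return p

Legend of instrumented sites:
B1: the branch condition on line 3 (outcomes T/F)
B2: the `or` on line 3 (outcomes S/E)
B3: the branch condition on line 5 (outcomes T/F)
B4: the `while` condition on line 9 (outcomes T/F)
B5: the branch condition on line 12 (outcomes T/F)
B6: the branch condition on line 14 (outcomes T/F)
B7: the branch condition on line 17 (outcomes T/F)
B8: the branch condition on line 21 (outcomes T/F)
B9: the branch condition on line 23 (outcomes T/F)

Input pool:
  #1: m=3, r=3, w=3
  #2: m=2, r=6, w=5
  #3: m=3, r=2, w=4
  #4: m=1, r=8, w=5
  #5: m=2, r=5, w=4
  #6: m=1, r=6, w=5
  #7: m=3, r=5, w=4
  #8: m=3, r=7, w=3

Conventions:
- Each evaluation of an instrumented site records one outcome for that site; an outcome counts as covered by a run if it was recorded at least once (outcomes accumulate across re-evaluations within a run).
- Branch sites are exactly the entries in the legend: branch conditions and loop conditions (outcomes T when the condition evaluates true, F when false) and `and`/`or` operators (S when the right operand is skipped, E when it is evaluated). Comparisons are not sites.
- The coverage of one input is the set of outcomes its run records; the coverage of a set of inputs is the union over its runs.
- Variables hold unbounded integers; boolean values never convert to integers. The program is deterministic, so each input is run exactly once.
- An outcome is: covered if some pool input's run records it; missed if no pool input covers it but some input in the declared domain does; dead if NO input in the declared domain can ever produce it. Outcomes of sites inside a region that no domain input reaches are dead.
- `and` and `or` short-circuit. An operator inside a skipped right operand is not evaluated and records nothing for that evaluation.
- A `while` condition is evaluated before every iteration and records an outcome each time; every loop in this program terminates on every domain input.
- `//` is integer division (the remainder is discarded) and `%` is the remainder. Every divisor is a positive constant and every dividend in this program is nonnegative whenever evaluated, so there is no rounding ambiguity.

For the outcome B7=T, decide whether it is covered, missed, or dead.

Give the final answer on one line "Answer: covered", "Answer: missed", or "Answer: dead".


no pool input records B7=T
but domain input (m=0, r=7, w=5) does record it -> reachable, so missed
Answer: missed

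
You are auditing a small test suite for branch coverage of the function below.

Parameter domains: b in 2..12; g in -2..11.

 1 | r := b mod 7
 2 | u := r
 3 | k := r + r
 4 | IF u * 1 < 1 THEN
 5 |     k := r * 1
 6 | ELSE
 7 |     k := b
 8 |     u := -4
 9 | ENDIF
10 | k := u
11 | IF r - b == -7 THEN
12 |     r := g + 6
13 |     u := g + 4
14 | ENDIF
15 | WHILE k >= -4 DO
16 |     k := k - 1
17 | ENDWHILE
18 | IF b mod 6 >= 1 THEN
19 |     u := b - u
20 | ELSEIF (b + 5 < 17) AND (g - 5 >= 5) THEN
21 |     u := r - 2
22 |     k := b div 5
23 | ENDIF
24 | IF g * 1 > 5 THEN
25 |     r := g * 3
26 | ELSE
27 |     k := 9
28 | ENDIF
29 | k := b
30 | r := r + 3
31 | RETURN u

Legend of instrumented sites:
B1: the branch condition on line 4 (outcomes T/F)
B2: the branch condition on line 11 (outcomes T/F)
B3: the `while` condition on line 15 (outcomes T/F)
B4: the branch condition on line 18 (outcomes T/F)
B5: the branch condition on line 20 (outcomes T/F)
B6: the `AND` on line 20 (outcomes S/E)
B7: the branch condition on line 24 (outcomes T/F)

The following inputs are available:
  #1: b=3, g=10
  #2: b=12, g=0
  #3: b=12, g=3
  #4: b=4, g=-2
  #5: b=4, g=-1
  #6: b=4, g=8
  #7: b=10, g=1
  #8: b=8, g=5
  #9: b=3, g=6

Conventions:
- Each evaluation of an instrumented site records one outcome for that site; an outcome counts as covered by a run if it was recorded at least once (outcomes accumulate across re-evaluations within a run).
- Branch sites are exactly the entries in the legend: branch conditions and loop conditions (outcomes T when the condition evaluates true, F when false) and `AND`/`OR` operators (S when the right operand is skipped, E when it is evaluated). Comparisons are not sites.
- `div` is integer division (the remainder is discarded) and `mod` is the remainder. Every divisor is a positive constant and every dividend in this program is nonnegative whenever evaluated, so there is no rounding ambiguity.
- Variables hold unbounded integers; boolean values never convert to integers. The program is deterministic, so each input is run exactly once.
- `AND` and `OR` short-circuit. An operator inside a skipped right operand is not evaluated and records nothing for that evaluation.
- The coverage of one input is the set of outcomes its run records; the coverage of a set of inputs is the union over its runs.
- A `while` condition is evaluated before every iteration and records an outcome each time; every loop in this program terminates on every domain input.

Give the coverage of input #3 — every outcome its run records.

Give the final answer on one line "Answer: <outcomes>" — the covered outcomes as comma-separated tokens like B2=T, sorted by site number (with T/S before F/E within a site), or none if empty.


Simulating input #3 (b=12, g=3) step by step:
  B1->F, B2->T, B3->T, B3->F, B4->F, B6->S, B5->F, B7->F
distinct outcomes covered: B1=F, B2=T, B3=T, B3=F, B4=F, B5=F, B6=S, B7=F
Answer: B1=F, B2=T, B3=T, B3=F, B4=F, B5=F, B6=S, B7=F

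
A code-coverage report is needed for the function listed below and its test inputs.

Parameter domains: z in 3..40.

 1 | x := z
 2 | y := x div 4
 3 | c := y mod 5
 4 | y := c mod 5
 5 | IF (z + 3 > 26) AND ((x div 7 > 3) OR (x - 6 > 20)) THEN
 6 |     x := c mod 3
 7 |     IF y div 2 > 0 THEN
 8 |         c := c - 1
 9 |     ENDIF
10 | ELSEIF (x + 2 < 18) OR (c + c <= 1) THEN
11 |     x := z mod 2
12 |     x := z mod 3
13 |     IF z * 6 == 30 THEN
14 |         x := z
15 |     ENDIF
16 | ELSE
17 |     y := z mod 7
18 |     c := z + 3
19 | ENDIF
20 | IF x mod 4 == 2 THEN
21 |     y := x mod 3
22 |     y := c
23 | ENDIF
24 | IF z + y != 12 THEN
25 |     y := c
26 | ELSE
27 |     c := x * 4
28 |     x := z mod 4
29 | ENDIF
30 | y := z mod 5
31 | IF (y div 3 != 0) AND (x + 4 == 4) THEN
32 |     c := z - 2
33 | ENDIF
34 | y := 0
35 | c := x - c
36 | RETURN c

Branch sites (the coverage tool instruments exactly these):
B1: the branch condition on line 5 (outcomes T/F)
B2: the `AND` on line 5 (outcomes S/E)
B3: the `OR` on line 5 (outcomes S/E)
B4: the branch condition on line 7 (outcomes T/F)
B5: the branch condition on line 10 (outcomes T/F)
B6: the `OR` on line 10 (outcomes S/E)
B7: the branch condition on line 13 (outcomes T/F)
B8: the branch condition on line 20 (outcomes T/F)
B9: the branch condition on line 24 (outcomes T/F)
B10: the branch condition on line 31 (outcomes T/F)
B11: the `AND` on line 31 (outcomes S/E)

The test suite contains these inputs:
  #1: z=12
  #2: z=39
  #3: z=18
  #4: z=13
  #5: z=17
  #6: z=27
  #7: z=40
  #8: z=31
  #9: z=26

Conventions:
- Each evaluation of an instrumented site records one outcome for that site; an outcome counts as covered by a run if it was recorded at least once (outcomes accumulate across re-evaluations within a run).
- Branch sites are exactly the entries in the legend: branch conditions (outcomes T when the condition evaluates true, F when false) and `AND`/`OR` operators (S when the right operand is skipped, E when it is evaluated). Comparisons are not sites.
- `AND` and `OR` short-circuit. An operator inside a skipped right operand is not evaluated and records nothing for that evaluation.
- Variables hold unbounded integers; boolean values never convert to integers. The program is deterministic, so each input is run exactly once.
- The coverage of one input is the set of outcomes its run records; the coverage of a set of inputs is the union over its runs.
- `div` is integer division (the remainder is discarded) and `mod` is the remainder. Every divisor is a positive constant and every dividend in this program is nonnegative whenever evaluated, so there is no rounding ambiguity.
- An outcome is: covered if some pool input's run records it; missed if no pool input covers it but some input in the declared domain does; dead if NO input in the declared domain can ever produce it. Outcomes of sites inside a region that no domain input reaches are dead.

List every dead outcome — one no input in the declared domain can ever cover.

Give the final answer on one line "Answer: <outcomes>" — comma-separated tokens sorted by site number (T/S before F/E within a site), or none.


checking every outcome against all 38 domain inputs:
  reachable outcomes have witnesses, e.g. B1=T (e.g. z=27), B1=F (e.g. z=3), B2=S (e.g. z=3), B2=E (e.g. z=24)
Answer: none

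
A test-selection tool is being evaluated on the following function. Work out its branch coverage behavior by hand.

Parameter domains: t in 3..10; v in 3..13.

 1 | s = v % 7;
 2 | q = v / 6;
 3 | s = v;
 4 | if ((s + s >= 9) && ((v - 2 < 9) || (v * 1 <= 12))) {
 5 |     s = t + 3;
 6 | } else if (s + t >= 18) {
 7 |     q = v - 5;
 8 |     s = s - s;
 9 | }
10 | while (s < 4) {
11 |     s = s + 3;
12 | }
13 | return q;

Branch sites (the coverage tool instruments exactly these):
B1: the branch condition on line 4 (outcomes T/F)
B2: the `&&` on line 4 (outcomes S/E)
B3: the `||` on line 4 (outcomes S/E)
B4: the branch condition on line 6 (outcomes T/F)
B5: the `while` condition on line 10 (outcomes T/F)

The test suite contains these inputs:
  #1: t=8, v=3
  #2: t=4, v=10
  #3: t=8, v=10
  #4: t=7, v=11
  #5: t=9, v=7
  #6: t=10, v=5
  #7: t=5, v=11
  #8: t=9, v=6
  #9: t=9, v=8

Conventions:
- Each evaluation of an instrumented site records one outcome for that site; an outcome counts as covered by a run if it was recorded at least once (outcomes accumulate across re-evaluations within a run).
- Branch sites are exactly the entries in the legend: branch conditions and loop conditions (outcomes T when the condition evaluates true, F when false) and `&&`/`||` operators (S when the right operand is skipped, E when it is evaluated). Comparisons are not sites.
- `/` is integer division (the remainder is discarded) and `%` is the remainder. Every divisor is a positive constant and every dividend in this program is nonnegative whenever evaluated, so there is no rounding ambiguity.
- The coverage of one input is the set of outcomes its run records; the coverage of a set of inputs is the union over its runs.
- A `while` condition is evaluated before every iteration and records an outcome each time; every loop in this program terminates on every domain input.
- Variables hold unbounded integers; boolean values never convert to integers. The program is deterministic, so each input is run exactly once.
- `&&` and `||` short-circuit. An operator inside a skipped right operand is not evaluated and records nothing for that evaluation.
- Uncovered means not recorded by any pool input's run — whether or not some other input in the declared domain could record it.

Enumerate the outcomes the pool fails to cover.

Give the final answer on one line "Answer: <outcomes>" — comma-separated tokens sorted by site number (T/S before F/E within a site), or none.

#1 (t=8, v=3) -> covered: B1=F, B2=S, B4=F, B5=T, B5=F
#2 (t=4, v=10) -> covered: B1=T, B2=E, B3=S, B5=F
#3 (t=8, v=10) -> covered: B1=T, B2=E, B3=S, B5=F
#4 (t=7, v=11) -> covered: B1=T, B2=E, B3=E, B5=F
#5 (t=9, v=7) -> covered: B1=T, B2=E, B3=S, B5=F
#6 (t=10, v=5) -> covered: B1=T, B2=E, B3=S, B5=F
#7 (t=5, v=11) -> covered: B1=T, B2=E, B3=E, B5=F
#8 (t=9, v=6) -> covered: B1=T, B2=E, B3=S, B5=F
#9 (t=9, v=8) -> covered: B1=T, B2=E, B3=S, B5=F
union over the pool: B1=T, B1=F, B2=S, B2=E, B3=S, B3=E, B4=F, B5=T, B5=F
uncovered (1 of 10): B4=T

Answer: B4=T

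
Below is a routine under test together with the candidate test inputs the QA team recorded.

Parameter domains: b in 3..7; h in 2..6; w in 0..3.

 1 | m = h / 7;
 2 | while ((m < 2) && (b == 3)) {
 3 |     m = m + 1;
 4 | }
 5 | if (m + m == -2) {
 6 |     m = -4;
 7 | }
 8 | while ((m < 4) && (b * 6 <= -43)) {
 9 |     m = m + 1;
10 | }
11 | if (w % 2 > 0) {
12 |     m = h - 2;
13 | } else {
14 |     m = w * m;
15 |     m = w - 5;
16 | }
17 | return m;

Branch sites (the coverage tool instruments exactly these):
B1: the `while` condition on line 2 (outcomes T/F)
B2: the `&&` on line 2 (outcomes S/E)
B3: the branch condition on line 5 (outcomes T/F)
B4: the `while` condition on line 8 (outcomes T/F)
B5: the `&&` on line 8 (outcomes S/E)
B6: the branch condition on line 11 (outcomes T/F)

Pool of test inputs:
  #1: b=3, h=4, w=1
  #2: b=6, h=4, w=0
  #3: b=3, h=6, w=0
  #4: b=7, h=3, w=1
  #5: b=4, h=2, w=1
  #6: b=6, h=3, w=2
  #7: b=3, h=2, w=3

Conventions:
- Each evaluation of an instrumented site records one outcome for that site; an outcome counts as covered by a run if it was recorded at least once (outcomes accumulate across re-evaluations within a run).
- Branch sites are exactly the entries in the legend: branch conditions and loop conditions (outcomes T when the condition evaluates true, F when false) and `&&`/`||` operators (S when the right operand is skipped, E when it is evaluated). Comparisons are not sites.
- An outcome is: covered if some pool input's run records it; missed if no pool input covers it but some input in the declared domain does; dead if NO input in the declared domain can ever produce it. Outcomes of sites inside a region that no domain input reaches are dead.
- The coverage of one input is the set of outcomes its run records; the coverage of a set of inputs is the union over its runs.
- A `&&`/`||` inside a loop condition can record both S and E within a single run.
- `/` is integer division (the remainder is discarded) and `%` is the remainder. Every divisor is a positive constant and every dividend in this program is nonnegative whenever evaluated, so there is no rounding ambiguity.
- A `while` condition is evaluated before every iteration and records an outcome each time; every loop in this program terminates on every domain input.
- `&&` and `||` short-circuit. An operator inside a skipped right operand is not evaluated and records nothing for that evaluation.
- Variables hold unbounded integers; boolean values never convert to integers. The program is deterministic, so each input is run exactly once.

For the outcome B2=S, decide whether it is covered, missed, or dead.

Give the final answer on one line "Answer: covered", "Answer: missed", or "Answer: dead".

B2=S is recorded by pool input(s) 1, 3, 7 -> covered

Answer: covered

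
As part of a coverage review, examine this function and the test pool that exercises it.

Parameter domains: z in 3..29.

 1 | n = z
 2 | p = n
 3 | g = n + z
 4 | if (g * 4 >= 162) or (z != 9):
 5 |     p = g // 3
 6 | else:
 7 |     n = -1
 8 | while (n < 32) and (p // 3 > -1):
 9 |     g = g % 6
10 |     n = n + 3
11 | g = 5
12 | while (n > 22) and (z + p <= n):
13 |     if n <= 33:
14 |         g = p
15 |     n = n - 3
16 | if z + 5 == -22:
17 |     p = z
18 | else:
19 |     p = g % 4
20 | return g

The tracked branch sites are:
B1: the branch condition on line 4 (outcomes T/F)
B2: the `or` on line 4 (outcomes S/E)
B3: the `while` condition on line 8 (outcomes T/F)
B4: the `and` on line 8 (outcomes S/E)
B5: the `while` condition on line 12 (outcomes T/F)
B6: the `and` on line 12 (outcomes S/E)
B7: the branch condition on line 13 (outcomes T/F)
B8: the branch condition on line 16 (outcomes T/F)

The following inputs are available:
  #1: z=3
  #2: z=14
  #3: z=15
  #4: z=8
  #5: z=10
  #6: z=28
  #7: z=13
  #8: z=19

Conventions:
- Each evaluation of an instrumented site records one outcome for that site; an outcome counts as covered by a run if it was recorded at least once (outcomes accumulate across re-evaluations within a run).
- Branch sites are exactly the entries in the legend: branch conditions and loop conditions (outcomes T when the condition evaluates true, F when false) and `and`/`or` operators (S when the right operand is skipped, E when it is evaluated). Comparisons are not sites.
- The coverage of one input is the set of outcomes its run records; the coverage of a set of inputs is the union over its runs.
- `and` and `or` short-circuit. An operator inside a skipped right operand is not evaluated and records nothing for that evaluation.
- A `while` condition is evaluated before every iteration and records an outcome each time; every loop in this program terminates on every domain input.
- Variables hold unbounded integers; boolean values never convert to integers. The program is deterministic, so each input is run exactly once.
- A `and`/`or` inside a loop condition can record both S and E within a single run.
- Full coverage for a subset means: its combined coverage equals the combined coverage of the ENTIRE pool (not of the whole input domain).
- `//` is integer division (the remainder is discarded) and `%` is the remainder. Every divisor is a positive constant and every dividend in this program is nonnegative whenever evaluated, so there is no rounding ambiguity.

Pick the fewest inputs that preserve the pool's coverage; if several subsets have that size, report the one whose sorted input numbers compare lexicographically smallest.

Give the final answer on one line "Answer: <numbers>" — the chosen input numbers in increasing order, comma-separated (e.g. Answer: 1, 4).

test 1 (z=3) hits B1=T, B2=E, B3=T, B3=F, B4=S, B4=E, B5=T, B5=F, B6=S, B6=E, B7=T, B8=F
test 2 (z=14) hits B1=T, B2=E, B3=T, B3=F, B4=S, B4=E, B5=T, B5=F, B6=S, B6=E, B7=T, B8=F
test 3 (z=15) hits B1=T, B2=E, B3=T, B3=F, B4=S, B4=E, B5=T, B5=F, B6=E, B7=T, B8=F
test 4 (z=8) hits B1=T, B2=E, B3=T, B3=F, B4=S, B4=E, B5=T, B5=F, B6=S, B6=E, B7=T, B8=F
test 5 (z=10) hits B1=T, B2=E, B3=T, B3=F, B4=S, B4=E, B5=T, B5=F, B6=S, B6=E, B7=T, B7=F, B8=F
test 6 (z=28) hits B1=T, B2=S, B3=T, B3=F, B4=S, B4=E, B5=F, B6=E, B8=F
test 7 (z=13) hits B1=T, B2=E, B3=T, B3=F, B4=S, B4=E, B5=T, B5=F, B6=S, B6=E, B7=T, B7=F, B8=F
test 8 (z=19) hits B1=T, B2=E, B3=T, B3=F, B4=S, B4=E, B5=T, B5=F, B6=E, B7=T, B7=F, B8=F
together the pool reaches 14 outcomes: B1=T, B2=S, B2=E, B3=T, B3=F, B4=S, B4=E, B5=T, B5=F, B6=S, B6=E, B7=T, B7=F, B8=F
no size-1 subset reaches all 14 outcomes (best union: 13/14)
size 2: inputs {5, 6} cover all 14 outcomes, and no lexicographically smaller subset of this size does

Answer: 5, 6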